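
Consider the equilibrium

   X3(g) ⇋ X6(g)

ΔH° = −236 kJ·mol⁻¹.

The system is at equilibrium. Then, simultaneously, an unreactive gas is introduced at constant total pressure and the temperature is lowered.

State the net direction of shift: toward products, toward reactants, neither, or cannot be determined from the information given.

right

Adding inert gas at constant total pressure expands the volume, scaling every reacting partial pressure by the same factor. Δn_gas = 1 − 1 = 0, so Q is unchanged — no shift.
The forward reaction is exothermic. Lowering T favours the exothermic direction — shift to the right.
Only the nonzero effect(s) matter; the net shift is to the right.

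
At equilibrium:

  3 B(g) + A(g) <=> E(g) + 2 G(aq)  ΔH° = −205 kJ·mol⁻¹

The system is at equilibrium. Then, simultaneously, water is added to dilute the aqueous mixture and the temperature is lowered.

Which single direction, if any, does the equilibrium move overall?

Dilution lowers every aqueous concentration by the same factor. Δn_aq = 2 − 0 = +2, so the system shifts toward the side with more dissolved moles — to the right.
The forward reaction is exothermic. Lowering T favours the exothermic direction — shift to the right.
All effects act in the same direction — net shift to the right.

right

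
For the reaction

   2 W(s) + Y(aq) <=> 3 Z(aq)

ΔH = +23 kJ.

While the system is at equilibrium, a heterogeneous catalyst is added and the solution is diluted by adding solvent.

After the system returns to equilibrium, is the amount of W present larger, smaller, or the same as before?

decreases

A catalyst speeds both forward and reverse rates equally; it changes neither Q nor K — no shift from this change.
Dilution lowers every aqueous concentration by the same factor. Δn_aq = 3 − 1 = +2, so the system shifts toward the side with more dissolved moles — to the right.
The net shift is to the right. W is a reactant, so its amount decreases.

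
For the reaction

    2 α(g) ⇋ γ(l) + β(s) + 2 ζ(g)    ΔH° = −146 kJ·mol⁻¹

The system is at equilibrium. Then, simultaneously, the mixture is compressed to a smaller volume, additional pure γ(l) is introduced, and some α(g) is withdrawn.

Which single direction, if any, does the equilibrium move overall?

left

Gas moles: reactants 2, products 2. Δn_gas = 0, so a volume change leaves Q equal to K — no shift from this change.
γ is a pure liquid; its activity is 1 regardless of amount, so Q is unaffected — no shift from this change.
Removing α (g), a reactant, drives the reaction to the left.
Only the nonzero effect(s) matter; the net shift is to the left.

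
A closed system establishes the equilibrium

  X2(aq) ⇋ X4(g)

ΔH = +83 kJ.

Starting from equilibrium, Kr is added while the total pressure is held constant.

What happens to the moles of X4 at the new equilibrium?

increases

Adding inert gas at constant total pressure expands the volume and lowers every reacting partial pressure. With Δn_gas = 1 − 0 = +1, Q moves away from K toward the side with fewer gas moles, so the system shifts toward the side with more gas moles — to the right.
The net shift is to the right. X4 is a product, so its amount increases.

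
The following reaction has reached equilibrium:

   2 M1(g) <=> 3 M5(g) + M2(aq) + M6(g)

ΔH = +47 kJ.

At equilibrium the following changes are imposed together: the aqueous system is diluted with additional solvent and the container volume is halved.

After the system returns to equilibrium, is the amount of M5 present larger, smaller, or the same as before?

cannot be determined

Dilution lowers every aqueous concentration by the same factor. Δn_aq = 1 − 0 = +1, so the system shifts toward the side with more dissolved moles — to the right.
Gas moles: reactants 2, products 4 (Δn_gas = +2). Compression shifts the system toward the side with fewer moles of gas — to the left.
The two effects oppose each other, so the net shift — and hence the change in M5 — cannot be determined from the given information.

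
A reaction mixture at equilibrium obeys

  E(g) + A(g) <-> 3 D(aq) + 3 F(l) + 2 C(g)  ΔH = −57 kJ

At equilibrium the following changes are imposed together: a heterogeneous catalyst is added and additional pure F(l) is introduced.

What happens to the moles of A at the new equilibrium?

unchanged

A catalyst speeds both forward and reverse rates equally; it changes neither Q nor K — no shift from this change.
F is a pure liquid; its activity is 1 regardless of amount, so Q is unaffected — no shift from this change.
No net shift occurs, so the amount of A is unchanged.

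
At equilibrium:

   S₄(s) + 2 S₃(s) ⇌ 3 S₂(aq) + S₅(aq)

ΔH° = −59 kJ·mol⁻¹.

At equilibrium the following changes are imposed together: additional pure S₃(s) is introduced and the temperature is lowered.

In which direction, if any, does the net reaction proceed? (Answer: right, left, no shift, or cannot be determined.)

S₃ is a pure solid; its activity is 1 regardless of amount, so Q is unaffected — no shift from this change.
The forward reaction is exothermic. Lowering T favours the exothermic direction — shift to the right.
Only the nonzero effect(s) matter; the net shift is to the right.

right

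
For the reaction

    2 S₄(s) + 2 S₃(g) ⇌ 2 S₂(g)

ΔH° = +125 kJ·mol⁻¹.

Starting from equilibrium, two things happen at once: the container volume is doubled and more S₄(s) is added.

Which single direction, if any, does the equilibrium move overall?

no shift

Gas moles: reactants 2, products 2. Δn_gas = 0, so a volume change leaves Q equal to K — no shift from this change.
S₄ is a pure solid; its activity is 1 regardless of amount, so Q is unaffected — no shift from this change.
None of the changes alters Q relative to K, so there is no net shift.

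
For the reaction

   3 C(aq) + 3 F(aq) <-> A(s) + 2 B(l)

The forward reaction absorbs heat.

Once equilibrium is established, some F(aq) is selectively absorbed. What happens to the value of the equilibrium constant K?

The equilibrium constant depends only on temperature. This perturbation may move the position of equilibrium, but since T is unchanged, K itself is unchanged.

unchanged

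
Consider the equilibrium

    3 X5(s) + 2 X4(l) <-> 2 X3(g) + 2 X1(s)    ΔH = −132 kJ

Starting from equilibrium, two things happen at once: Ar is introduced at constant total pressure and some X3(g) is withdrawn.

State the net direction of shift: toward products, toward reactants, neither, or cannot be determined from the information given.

Adding inert gas at constant total pressure expands the volume and lowers every reacting partial pressure. With Δn_gas = 2 − 0 = +2, Q moves away from K toward the side with fewer gas moles, so the system shifts toward the side with more gas moles — to the right.
Removing X3 (g), a product, drives the reaction to the right.
All effects act in the same direction — net shift to the right.

right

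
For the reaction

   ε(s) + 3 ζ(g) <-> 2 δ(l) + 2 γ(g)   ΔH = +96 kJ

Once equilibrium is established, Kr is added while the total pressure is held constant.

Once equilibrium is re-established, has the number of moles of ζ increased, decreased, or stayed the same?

increases

Adding inert gas at constant total pressure expands the volume and lowers every reacting partial pressure. With Δn_gas = 2 − 3 = -1, Q moves away from K toward the side with fewer gas moles, so the system shifts toward the side with more gas moles — to the left.
The net shift is to the left. ζ is a reactant, so its amount increases.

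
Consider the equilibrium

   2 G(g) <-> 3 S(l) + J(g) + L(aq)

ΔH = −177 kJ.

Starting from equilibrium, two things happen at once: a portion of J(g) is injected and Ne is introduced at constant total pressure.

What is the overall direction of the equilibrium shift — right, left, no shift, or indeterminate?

Adding J (g), a product, drives the reaction to the left.
Adding inert gas at constant total pressure expands the volume and lowers every reacting partial pressure. With Δn_gas = 1 − 2 = -1, Q moves away from K toward the side with fewer gas moles, so the system shifts toward the side with more gas moles — to the left.
All effects act in the same direction — net shift to the left.

left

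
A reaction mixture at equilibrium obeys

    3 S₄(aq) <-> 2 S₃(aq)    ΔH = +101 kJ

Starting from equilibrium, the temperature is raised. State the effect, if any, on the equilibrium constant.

K depends on temperature via the van 't Hoff relation. The forward reaction is endothermic, so raising T increases K.

increases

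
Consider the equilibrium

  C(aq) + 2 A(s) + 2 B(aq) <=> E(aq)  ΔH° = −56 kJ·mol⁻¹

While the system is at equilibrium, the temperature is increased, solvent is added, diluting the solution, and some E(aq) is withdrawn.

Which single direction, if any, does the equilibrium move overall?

cannot be determined

The forward reaction is exothermic. Raising T favours the endothermic direction — shift to the left.
Dilution lowers every aqueous concentration by the same factor. Δn_aq = 1 − 3 = -2, so the system shifts toward the side with more dissolved moles — to the left.
Removing E (aq), a product, drives the reaction to the right.
The individual effects push in opposite directions; without quantitative information the net direction cannot be determined.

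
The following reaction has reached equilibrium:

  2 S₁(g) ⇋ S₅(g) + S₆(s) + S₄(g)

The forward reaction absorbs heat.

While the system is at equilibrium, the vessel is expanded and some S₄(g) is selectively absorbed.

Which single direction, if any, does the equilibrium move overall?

right

Gas moles: reactants 2, products 2. Δn_gas = 0, so a volume change leaves Q equal to K — no shift from this change.
Removing S₄ (g), a product, drives the reaction to the right.
Only the nonzero effect(s) matter; the net shift is to the right.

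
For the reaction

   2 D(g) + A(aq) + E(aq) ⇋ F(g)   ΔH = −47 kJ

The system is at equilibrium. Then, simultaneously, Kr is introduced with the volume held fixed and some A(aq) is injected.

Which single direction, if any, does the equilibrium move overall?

right

At constant volume, adding an inert gas leaves every reacting species' partial pressure unchanged, so Q is unchanged — no shift from this change.
Adding A (aq), a reactant, drives the reaction to the right.
Only the nonzero effect(s) matter; the net shift is to the right.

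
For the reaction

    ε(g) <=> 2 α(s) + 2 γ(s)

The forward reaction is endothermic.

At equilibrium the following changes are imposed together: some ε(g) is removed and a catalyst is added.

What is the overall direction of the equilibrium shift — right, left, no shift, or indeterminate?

Removing ε (g), a reactant, drives the reaction to the left.
A catalyst speeds both forward and reverse rates equally; it changes neither Q nor K — no shift from this change.
Only the nonzero effect(s) matter; the net shift is to the left.

left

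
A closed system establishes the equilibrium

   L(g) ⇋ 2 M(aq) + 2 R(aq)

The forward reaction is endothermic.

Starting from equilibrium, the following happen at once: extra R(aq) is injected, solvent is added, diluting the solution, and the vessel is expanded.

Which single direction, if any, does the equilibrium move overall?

Adding R (aq), a product, drives the reaction to the left.
Dilution lowers every aqueous concentration by the same factor. Δn_aq = 4 − 0 = +4, so the system shifts toward the side with more dissolved moles — to the right.
Gas moles: reactants 1, products 0 (Δn_gas = -1). Expansion shifts the system toward the side with more moles of gas — to the left.
The individual effects push in opposite directions; without quantitative information the net direction cannot be determined.

cannot be determined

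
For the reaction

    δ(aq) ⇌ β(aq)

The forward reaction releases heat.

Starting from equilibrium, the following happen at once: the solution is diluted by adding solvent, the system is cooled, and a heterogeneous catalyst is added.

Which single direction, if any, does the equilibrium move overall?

Dilution scales every aqueous concentration by the same factor. Δn_aq = 1 − 1 = 0, so Q is unchanged — no shift.
The forward reaction is exothermic. Lowering T favours the exothermic direction — shift to the right.
A catalyst speeds both forward and reverse rates equally; it changes neither Q nor K — no shift from this change.
Only the nonzero effect(s) matter; the net shift is to the right.

right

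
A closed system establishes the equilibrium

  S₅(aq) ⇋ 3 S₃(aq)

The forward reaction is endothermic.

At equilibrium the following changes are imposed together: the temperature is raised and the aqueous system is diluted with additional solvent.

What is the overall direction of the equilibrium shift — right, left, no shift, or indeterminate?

The forward reaction is endothermic. Raising T favours the endothermic direction — shift to the right.
Dilution lowers every aqueous concentration by the same factor. Δn_aq = 3 − 1 = +2, so the system shifts toward the side with more dissolved moles — to the right.
All effects act in the same direction — net shift to the right.

right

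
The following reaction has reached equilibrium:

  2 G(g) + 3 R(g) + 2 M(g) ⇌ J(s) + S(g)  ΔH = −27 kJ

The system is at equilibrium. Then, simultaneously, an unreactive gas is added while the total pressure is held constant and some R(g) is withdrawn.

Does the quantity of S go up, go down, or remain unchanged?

decreases

Adding inert gas at constant total pressure expands the volume and lowers every reacting partial pressure. With Δn_gas = 1 − 7 = -6, Q moves away from K toward the side with fewer gas moles, so the system shifts toward the side with more gas moles — to the left.
Removing R (g), a reactant, drives the reaction to the left.
The net shift is to the left. S is a product, so its amount decreases.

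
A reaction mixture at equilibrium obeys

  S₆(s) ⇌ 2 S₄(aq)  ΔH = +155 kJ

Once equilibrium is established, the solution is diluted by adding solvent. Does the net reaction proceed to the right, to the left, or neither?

right

Dilution lowers every aqueous concentration by the same factor. Δn_aq = 2 − 0 = +2, so the system shifts toward the side with more dissolved moles — to the right.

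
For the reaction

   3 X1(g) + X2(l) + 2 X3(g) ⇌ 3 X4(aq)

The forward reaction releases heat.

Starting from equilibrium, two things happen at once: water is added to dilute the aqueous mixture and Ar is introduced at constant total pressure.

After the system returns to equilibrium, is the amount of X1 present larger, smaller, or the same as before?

Dilution lowers every aqueous concentration by the same factor. Δn_aq = 3 − 0 = +3, so the system shifts toward the side with more dissolved moles — to the right.
Adding inert gas at constant total pressure expands the volume and lowers every reacting partial pressure. With Δn_gas = 0 − 5 = -5, Q moves away from K toward the side with fewer gas moles, so the system shifts toward the side with more gas moles — to the left.
The two effects oppose each other, so the net shift — and hence the change in X1 — cannot be determined from the given information.

cannot be determined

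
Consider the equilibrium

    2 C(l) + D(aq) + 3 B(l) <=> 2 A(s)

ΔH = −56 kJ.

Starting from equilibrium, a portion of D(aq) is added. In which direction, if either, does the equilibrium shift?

right

Adding D (aq), a reactant, drives the reaction to the right.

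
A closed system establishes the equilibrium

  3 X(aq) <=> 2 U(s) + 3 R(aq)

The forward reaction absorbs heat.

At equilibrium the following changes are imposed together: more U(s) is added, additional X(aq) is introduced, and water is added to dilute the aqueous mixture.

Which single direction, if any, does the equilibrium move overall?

right

U is a pure solid; its activity is 1 regardless of amount, so Q is unaffected — no shift from this change.
Adding X (aq), a reactant, drives the reaction to the right.
Dilution scales every aqueous concentration by the same factor. Δn_aq = 3 − 3 = 0, so Q is unchanged — no shift.
Only the nonzero effect(s) matter; the net shift is to the right.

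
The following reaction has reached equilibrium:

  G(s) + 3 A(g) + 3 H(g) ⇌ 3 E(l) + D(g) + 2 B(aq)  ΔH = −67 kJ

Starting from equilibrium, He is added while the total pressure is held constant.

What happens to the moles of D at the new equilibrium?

decreases

Adding inert gas at constant total pressure expands the volume and lowers every reacting partial pressure. With Δn_gas = 1 − 6 = -5, Q moves away from K toward the side with fewer gas moles, so the system shifts toward the side with more gas moles — to the left.
The net shift is to the left. D is a product, so its amount decreases.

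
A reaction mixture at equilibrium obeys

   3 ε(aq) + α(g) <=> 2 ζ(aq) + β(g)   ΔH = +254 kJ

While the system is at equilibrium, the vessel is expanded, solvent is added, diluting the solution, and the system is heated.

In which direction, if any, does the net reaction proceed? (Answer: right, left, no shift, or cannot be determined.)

cannot be determined

Gas moles: reactants 1, products 1. Δn_gas = 0, so a volume change leaves Q equal to K — no shift from this change.
Dilution lowers every aqueous concentration by the same factor. Δn_aq = 2 − 3 = -1, so the system shifts toward the side with more dissolved moles — to the left.
The forward reaction is endothermic. Raising T favours the endothermic direction — shift to the right.
The individual effects push in opposite directions; without quantitative information the net direction cannot be determined.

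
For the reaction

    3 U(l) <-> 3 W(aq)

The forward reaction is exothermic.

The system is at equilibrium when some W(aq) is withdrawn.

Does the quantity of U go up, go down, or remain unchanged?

decreases

Removing W (aq), a product, drives the reaction to the right.
The net shift is to the right. U is a reactant, so its amount decreases.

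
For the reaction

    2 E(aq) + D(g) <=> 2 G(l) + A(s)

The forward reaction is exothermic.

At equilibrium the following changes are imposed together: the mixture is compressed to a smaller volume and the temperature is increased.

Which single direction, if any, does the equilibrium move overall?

Gas moles: reactants 1, products 0 (Δn_gas = -1). Compression shifts the system toward the side with fewer moles of gas — to the right.
The forward reaction is exothermic. Raising T favours the endothermic direction — shift to the left.
The individual effects push in opposite directions; without quantitative information the net direction cannot be determined.

cannot be determined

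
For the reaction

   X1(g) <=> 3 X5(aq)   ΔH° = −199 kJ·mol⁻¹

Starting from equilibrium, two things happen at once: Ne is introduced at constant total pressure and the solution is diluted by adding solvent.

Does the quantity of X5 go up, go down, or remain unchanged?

Adding inert gas at constant total pressure expands the volume and lowers every reacting partial pressure. With Δn_gas = 0 − 1 = -1, Q moves away from K toward the side with fewer gas moles, so the system shifts toward the side with more gas moles — to the left.
Dilution lowers every aqueous concentration by the same factor. Δn_aq = 3 − 0 = +3, so the system shifts toward the side with more dissolved moles — to the right.
The two effects oppose each other, so the net shift — and hence the change in X5 — cannot be determined from the given information.

cannot be determined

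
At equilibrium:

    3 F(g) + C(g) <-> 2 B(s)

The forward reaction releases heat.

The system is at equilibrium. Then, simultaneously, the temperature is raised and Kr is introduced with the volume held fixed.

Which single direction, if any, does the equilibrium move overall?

left

The forward reaction is exothermic. Raising T favours the endothermic direction — shift to the left.
At constant volume, adding an inert gas leaves every reacting species' partial pressure unchanged, so Q is unchanged — no shift from this change.
Only the nonzero effect(s) matter; the net shift is to the left.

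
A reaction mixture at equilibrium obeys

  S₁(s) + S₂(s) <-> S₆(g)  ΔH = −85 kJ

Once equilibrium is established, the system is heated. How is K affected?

decreases

K depends on temperature via the van 't Hoff relation. The forward reaction is exothermic, so raising T decreases K.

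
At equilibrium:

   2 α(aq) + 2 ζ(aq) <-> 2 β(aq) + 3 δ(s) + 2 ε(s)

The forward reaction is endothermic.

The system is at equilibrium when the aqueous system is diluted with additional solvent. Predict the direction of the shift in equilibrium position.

left

Dilution lowers every aqueous concentration by the same factor. Δn_aq = 2 − 4 = -2, so the system shifts toward the side with more dissolved moles — to the left.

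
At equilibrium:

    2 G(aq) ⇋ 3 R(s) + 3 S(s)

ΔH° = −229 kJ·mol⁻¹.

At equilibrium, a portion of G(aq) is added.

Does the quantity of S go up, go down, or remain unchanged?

Adding G (aq), a reactant, drives the reaction to the right.
The net shift is to the right. S is a product, so its amount increases.

increases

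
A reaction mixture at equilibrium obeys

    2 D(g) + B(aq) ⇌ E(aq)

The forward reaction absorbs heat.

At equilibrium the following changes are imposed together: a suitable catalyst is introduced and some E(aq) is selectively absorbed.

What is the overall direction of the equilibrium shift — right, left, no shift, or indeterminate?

A catalyst speeds both forward and reverse rates equally; it changes neither Q nor K — no shift from this change.
Removing E (aq), a product, drives the reaction to the right.
Only the nonzero effect(s) matter; the net shift is to the right.

right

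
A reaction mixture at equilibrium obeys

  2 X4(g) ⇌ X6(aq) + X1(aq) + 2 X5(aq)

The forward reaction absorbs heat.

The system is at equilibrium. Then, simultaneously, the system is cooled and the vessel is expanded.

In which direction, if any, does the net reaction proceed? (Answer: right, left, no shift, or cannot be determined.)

The forward reaction is endothermic. Lowering T favours the exothermic direction — shift to the left.
Gas moles: reactants 2, products 0 (Δn_gas = -2). Expansion shifts the system toward the side with more moles of gas — to the left.
All effects act in the same direction — net shift to the left.

left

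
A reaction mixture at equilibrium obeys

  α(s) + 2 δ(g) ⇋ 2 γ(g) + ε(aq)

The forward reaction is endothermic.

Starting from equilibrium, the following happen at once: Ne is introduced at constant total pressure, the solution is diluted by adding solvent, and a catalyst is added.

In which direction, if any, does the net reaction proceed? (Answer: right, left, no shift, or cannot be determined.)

right

Adding inert gas at constant total pressure expands the volume, scaling every reacting partial pressure by the same factor. Δn_gas = 2 − 2 = 0, so Q is unchanged — no shift.
Dilution lowers every aqueous concentration by the same factor. Δn_aq = 1 − 0 = +1, so the system shifts toward the side with more dissolved moles — to the right.
A catalyst speeds both forward and reverse rates equally; it changes neither Q nor K — no shift from this change.
Only the nonzero effect(s) matter; the net shift is to the right.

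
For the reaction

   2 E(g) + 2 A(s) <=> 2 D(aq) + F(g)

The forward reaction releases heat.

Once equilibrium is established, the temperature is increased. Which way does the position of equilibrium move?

left

The forward reaction is exothermic. Raising T favours the endothermic direction — shift to the left.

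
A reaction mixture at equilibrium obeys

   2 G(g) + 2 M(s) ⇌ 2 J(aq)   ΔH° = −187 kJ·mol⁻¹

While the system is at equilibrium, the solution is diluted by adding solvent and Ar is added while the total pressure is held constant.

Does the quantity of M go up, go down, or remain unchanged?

Dilution lowers every aqueous concentration by the same factor. Δn_aq = 2 − 0 = +2, so the system shifts toward the side with more dissolved moles — to the right.
Adding inert gas at constant total pressure expands the volume and lowers every reacting partial pressure. With Δn_gas = 0 − 2 = -2, Q moves away from K toward the side with fewer gas moles, so the system shifts toward the side with more gas moles — to the left.
The two effects oppose each other, so the net shift — and hence the change in M — cannot be determined from the given information.

cannot be determined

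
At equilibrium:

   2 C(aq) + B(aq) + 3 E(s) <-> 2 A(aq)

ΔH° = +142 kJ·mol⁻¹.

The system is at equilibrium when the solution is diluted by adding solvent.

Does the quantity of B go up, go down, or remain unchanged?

Dilution lowers every aqueous concentration by the same factor. Δn_aq = 2 − 3 = -1, so the system shifts toward the side with more dissolved moles — to the left.
The net shift is to the left. B is a reactant, so its amount increases.

increases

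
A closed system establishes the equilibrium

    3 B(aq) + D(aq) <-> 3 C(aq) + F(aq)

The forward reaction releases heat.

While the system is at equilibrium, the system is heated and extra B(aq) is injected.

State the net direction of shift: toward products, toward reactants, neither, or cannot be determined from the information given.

The forward reaction is exothermic. Raising T favours the endothermic direction — shift to the left.
Adding B (aq), a reactant, drives the reaction to the right.
The individual effects push in opposite directions; without quantitative information the net direction cannot be determined.

cannot be determined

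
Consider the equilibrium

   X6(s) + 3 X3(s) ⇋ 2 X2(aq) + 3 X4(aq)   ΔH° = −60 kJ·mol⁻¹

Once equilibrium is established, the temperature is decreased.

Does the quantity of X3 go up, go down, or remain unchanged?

The forward reaction is exothermic. Lowering T favours the exothermic direction — shift to the right.
The net shift is to the right. X3 is a reactant, so its amount decreases.

decreases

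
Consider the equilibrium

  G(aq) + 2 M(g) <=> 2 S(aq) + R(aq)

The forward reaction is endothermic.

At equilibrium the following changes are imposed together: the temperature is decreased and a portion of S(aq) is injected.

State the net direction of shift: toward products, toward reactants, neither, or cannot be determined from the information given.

The forward reaction is endothermic. Lowering T favours the exothermic direction — shift to the left.
Adding S (aq), a product, drives the reaction to the left.
All effects act in the same direction — net shift to the left.

left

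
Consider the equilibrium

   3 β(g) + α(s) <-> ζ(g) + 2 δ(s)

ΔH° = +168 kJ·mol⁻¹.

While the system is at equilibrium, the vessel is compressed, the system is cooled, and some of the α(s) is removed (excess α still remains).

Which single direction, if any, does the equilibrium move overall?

Gas moles: reactants 3, products 1 (Δn_gas = -2). Compression shifts the system toward the side with fewer moles of gas — to the right.
The forward reaction is endothermic. Lowering T favours the exothermic direction — shift to the left.
α is a pure solid; its activity is 1 regardless of amount, so Q is unaffected — no shift from this change.
The individual effects push in opposite directions; without quantitative information the net direction cannot be determined.

cannot be determined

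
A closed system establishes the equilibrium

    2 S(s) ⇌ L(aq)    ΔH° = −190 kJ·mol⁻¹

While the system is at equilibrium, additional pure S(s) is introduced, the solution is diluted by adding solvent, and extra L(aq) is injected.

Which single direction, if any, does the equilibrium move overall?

cannot be determined

S is a pure solid; its activity is 1 regardless of amount, so Q is unaffected — no shift from this change.
Dilution lowers every aqueous concentration by the same factor. Δn_aq = 1 − 0 = +1, so the system shifts toward the side with more dissolved moles — to the right.
Adding L (aq), a product, drives the reaction to the left.
The individual effects push in opposite directions; without quantitative information the net direction cannot be determined.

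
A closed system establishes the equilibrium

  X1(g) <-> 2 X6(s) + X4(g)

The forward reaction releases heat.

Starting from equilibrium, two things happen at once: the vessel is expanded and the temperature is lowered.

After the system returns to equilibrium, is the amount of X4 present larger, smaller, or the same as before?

increases

Gas moles: reactants 1, products 1. Δn_gas = 0, so a volume change leaves Q equal to K — no shift from this change.
The forward reaction is exothermic. Lowering T favours the exothermic direction — shift to the right.
The net shift is to the right. X4 is a product, so its amount increases.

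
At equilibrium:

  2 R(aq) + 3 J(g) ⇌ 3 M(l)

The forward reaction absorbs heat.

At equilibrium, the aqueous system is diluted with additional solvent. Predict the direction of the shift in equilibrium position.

left

Dilution lowers every aqueous concentration by the same factor. Δn_aq = 0 − 2 = -2, so the system shifts toward the side with more dissolved moles — to the left.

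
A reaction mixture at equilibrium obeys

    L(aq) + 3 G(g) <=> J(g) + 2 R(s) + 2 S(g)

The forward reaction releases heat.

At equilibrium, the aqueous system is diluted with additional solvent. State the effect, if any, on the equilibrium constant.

The equilibrium constant depends only on temperature. This perturbation may move the position of equilibrium, but since T is unchanged, K itself is unchanged.

unchanged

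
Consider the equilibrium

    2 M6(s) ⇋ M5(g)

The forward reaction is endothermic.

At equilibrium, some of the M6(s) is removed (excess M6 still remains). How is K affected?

unchanged

The equilibrium constant depends only on temperature. This perturbation changes neither the position of equilibrium nor K.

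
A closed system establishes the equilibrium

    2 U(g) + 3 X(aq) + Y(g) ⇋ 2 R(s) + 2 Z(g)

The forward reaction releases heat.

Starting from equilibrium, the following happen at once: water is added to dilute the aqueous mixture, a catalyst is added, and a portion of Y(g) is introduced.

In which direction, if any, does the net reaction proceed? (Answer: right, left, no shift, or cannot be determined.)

Dilution lowers every aqueous concentration by the same factor. Δn_aq = 0 − 3 = -3, so the system shifts toward the side with more dissolved moles — to the left.
A catalyst speeds both forward and reverse rates equally; it changes neither Q nor K — no shift from this change.
Adding Y (g), a reactant, drives the reaction to the right.
The individual effects push in opposite directions; without quantitative information the net direction cannot be determined.

cannot be determined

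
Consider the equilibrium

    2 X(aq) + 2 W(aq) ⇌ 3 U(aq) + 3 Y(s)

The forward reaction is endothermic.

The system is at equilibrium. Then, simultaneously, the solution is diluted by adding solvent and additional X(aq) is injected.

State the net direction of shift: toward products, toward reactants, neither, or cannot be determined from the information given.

Dilution lowers every aqueous concentration by the same factor. Δn_aq = 3 − 4 = -1, so the system shifts toward the side with more dissolved moles — to the left.
Adding X (aq), a reactant, drives the reaction to the right.
The individual effects push in opposite directions; without quantitative information the net direction cannot be determined.

cannot be determined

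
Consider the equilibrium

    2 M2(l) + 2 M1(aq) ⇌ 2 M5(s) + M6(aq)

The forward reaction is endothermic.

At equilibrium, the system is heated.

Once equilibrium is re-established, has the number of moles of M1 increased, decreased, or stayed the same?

decreases

The forward reaction is endothermic. Raising T favours the endothermic direction — shift to the right.
The net shift is to the right. M1 is a reactant, so its amount decreases.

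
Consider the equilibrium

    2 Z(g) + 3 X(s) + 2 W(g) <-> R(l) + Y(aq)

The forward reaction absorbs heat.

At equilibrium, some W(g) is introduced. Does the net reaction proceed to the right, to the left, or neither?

right

Adding W (g), a reactant, drives the reaction to the right.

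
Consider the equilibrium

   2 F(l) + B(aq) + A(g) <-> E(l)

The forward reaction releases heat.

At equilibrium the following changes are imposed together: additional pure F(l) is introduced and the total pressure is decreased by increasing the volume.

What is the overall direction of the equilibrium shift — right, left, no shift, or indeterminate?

left

F is a pure liquid; its activity is 1 regardless of amount, so Q is unaffected — no shift from this change.
Gas moles: reactants 1, products 0 (Δn_gas = -1). Expansion shifts the system toward the side with more moles of gas — to the left.
Only the nonzero effect(s) matter; the net shift is to the left.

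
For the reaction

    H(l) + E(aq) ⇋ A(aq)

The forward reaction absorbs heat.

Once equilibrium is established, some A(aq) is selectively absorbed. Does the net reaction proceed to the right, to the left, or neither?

right

Removing A (aq), a product, drives the reaction to the right.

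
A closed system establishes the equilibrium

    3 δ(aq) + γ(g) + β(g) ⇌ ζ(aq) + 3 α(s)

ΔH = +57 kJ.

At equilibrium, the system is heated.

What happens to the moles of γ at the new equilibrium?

The forward reaction is endothermic. Raising T favours the endothermic direction — shift to the right.
The net shift is to the right. γ is a reactant, so its amount decreases.

decreases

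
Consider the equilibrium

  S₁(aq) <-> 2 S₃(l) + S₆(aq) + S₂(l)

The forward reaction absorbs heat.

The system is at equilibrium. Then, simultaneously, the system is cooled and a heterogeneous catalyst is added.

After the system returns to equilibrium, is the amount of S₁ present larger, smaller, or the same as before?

increases

The forward reaction is endothermic. Lowering T favours the exothermic direction — shift to the left.
A catalyst speeds both forward and reverse rates equally; it changes neither Q nor K — no shift from this change.
The net shift is to the left. S₁ is a reactant, so its amount increases.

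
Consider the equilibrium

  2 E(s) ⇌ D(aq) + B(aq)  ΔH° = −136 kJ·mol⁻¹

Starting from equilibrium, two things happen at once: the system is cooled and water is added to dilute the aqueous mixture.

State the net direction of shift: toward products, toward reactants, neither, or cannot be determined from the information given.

right

The forward reaction is exothermic. Lowering T favours the exothermic direction — shift to the right.
Dilution lowers every aqueous concentration by the same factor. Δn_aq = 2 − 0 = +2, so the system shifts toward the side with more dissolved moles — to the right.
All effects act in the same direction — net shift to the right.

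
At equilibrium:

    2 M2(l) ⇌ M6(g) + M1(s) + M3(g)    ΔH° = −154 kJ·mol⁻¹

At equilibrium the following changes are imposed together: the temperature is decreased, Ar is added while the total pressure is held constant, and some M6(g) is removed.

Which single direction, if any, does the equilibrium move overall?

The forward reaction is exothermic. Lowering T favours the exothermic direction — shift to the right.
Adding inert gas at constant total pressure expands the volume and lowers every reacting partial pressure. With Δn_gas = 2 − 0 = +2, Q moves away from K toward the side with fewer gas moles, so the system shifts toward the side with more gas moles — to the right.
Removing M6 (g), a product, drives the reaction to the right.
All effects act in the same direction — net shift to the right.

right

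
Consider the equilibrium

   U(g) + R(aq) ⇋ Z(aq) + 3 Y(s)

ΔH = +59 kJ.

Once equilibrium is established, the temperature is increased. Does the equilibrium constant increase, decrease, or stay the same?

increases

K depends on temperature via the van 't Hoff relation. The forward reaction is endothermic, so raising T increases K.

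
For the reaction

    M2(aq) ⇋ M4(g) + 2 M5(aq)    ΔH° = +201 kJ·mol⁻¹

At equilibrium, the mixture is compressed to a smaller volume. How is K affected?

The equilibrium constant depends only on temperature. This perturbation may move the position of equilibrium, but since T is unchanged, K itself is unchanged.

unchanged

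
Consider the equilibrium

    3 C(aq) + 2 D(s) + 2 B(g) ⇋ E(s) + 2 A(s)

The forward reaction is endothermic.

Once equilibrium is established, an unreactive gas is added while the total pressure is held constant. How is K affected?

The equilibrium constant depends only on temperature. This perturbation may move the position of equilibrium, but since T is unchanged, K itself is unchanged.

unchanged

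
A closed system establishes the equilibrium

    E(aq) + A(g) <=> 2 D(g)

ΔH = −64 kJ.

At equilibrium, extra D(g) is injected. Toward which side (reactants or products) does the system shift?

left

Adding D (g), a product, drives the reaction to the left.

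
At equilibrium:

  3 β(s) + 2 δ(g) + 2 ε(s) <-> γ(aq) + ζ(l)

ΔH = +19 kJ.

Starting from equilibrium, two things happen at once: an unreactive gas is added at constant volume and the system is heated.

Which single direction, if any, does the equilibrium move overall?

At constant volume, adding an inert gas leaves every reacting species' partial pressure unchanged, so Q is unchanged — no shift from this change.
The forward reaction is endothermic. Raising T favours the endothermic direction — shift to the right.
Only the nonzero effect(s) matter; the net shift is to the right.

right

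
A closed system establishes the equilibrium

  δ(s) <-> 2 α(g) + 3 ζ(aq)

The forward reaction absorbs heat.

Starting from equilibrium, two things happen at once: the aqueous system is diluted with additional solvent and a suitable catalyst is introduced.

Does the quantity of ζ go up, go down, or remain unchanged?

Dilution lowers every aqueous concentration by the same factor. Δn_aq = 3 − 0 = +3, so the system shifts toward the side with more dissolved moles — to the right.
A catalyst speeds both forward and reverse rates equally; it changes neither Q nor K — no shift from this change.
The net shift is to the right. ζ is a product, so its amount increases.

increases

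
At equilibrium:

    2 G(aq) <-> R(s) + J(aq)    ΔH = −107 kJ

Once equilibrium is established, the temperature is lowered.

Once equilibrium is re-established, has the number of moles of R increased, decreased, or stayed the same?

increases

The forward reaction is exothermic. Lowering T favours the exothermic direction — shift to the right.
The net shift is to the right. R is a product, so its amount increases.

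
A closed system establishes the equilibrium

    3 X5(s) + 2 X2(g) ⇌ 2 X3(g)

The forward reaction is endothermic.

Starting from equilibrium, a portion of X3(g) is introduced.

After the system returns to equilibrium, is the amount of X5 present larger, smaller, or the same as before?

Adding X3 (g), a product, drives the reaction to the left.
The net shift is to the left. X5 is a reactant, so its amount increases.

increases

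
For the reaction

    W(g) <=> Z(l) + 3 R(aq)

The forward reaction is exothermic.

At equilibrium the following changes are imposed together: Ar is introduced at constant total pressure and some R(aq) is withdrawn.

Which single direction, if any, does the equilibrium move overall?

Adding inert gas at constant total pressure expands the volume and lowers every reacting partial pressure. With Δn_gas = 0 − 1 = -1, Q moves away from K toward the side with fewer gas moles, so the system shifts toward the side with more gas moles — to the left.
Removing R (aq), a product, drives the reaction to the right.
The individual effects push in opposite directions; without quantitative information the net direction cannot be determined.

cannot be determined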